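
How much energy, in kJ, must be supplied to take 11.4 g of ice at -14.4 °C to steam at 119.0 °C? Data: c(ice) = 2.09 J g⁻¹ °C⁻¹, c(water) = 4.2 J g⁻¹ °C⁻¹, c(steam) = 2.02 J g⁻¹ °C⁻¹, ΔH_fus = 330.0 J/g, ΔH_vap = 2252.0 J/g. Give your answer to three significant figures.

q = 35.0 kJ

q1 (heat ice -14.4→0.0 °C): 11.4 × 2.09 × 14.4 = 343 J
q2 (melt at 0 °C): 11.4 × 330.0 = 3762 J
q3 (heat water 0.0→100.0 °C): 11.4 × 4.2 × 100.0 = 4788 J
q4 (vaporize at 100 °C): 11.4 × 2252.0 = 25673 J
q5 (heat steam 100.0→119.0 °C): 11.4 × 2.02 × 19.0 = 438 J
Total: 343 + 3762 + 4788 + 25673 + 438 = 35004 J = 35.0 kJ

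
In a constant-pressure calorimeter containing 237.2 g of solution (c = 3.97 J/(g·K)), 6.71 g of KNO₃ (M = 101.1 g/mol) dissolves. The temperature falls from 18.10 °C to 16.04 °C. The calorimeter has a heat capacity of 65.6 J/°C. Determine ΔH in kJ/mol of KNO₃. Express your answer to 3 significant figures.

ΔH = 31.3 kJ/mol

|ΔT| = |16.04 − 18.10| = 2.06 °C
|q_surr| = (237.2 × 3.97 + 65.6) × 2.06 = 1007.284 × 2.06 = 2075 J
n(KNO₃) = 6.71 / 101.1 = 0.06637 mol
Temperature fell, so q_rxn = +|q_surr| = 2.075 kJ
ΔH = q_rxn / n = 31.26 kJ/mol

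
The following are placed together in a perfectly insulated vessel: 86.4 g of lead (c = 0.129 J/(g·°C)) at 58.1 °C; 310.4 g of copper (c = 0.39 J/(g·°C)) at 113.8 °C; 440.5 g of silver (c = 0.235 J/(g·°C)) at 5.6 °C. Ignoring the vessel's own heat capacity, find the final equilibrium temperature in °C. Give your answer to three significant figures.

T_f = 63.6 °C

Σ mᵢcᵢ(T − Tᵢ) = 0  ⇒  T = Σ mᵢcᵢTᵢ / Σ mᵢcᵢ
Σ mᵢcᵢ = 86.4×0.129 + 310.4×0.39 + 440.5×0.235 = 235.7191
Σ mᵢcᵢTᵢ = 11.1456×58.1 + 121.056×113.8 + 103.5175×5.6 = 15003
T = 15003 / 235.7191 = 63.648 °C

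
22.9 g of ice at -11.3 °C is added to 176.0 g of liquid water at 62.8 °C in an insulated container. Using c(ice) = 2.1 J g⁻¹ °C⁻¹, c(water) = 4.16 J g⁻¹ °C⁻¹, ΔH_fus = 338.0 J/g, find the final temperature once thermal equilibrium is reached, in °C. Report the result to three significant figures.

T_f = 45.6 °C

Heat to bring ice to 0 °C and melt it: q₁ = 22.9×2.1×11.3 + 22.9×338.0 = 8283.6 J
Heat the water can supply cooling to 0 °C: 176.0×4.16×62.8 = 45979.6 J > q₁, so all ice melts.
Energy balance: 176.0×4.16×(62.8 − T) = 8283.6 + 22.9×4.16×(T − 0)
732.16(62.8 − T) = 8283.6 + 95.264 T
45979.6 − 8283.6 = 827.424 T
T = 37696.0 / 827.424 = 45.56 °C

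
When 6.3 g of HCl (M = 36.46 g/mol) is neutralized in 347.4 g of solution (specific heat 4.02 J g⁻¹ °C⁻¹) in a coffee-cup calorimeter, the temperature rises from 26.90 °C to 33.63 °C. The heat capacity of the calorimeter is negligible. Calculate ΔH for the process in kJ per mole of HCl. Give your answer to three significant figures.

|ΔT| = |33.63 − 26.90| = 6.73 °C
|q_surr| = (347.4 × 4.02) × 6.73 = 1396.548 × 6.73 = 9399 J
n(HCl) = 6.3 / 36.46 = 0.1728 mol
Temperature rose, so q_rxn = −|q_surr| = -9.399 kJ
ΔH = q_rxn / n = -54.39 kJ/mol

ΔH = -54.4 kJ/mol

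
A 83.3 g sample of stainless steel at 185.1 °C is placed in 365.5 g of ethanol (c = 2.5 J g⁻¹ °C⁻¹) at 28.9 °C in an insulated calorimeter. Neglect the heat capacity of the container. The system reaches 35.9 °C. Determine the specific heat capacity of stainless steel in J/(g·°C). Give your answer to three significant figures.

q_gained = (365.5 × 2.5) × (35.9 − 28.9) = 6396 J
q_lost = 83.3 × c × (185.1 − 35.9) = 12428.36 c
Set equal: c = 6396 / 12428.36 = 0.515 J/(g·°C)

c = 0.515 J/(g·°C)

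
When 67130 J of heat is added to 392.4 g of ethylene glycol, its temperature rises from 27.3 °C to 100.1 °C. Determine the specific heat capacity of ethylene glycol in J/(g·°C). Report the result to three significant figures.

c = q / (m ΔT) = 67130 / (392.4 × 72.8)
c = 67130 / 28566.72 = 2.35 J/(g·°C)

c = 2.35 J/(g·°C)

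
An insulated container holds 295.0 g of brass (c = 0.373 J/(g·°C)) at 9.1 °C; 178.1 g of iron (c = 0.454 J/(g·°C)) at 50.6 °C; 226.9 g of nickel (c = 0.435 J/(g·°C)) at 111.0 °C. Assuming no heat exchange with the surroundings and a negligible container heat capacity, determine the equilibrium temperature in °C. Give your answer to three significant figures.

T_f = 55.4 °C

Σ mᵢcᵢ(T − Tᵢ) = 0  ⇒  T = Σ mᵢcᵢTᵢ / Σ mᵢcᵢ
Σ mᵢcᵢ = 295.0×0.373 + 178.1×0.454 + 226.9×0.435 = 289.5939
Σ mᵢcᵢTᵢ = 110.035×9.1 + 80.8574×50.6 + 98.7015×111.0 = 16049
T = 16049 / 289.5939 = 55.42 °C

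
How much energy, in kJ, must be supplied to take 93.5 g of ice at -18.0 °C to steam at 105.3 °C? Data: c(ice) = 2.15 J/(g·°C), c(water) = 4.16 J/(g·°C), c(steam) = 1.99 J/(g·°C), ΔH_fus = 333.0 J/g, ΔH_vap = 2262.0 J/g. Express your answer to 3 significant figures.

q = 286 kJ

q1 (heat ice -18.0→0.0 °C): 93.5 × 2.15 × 18.0 = 3618 J
q2 (melt at 0 °C): 93.5 × 333.0 = 31136 J
q3 (heat water 0.0→100.0 °C): 93.5 × 4.16 × 100.0 = 38896 J
q4 (vaporize at 100 °C): 93.5 × 2262.0 = 211497 J
q5 (heat steam 100.0→105.3 °C): 93.5 × 1.99 × 5.3 = 986 J
Total: 3618 + 31136 + 38896 + 211497 + 986 = 286133 J = 286 kJ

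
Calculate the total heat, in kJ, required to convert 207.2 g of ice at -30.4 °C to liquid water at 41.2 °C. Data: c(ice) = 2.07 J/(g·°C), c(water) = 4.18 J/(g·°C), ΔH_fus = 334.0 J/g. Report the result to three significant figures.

q = 118 kJ

q1 (heat ice -30.4→0.0 °C): 207.2 × 2.07 × 30.4 = 13039 J
q2 (melt at 0 °C): 207.2 × 334.0 = 69205 J
q3 (heat water 0.0→41.2 °C): 207.2 × 4.18 × 41.2 = 35683 J
Total: 13039 + 69205 + 35683 = 117927 J = 118 kJ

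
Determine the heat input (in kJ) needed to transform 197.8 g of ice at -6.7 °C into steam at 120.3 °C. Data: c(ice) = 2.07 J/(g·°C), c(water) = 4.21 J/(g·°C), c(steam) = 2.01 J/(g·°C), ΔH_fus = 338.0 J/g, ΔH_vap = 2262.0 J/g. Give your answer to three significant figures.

q1 (heat ice -6.7→0.0 °C): 197.8 × 2.07 × 6.7 = 2743 J
q2 (melt at 0 °C): 197.8 × 338.0 = 66856 J
q3 (heat water 0.0→100.0 °C): 197.8 × 4.21 × 100.0 = 83274 J
q4 (vaporize at 100 °C): 197.8 × 2262.0 = 447424 J
q5 (heat steam 100.0→120.3 °C): 197.8 × 2.01 × 20.3 = 8071 J
Total: 2743 + 66856 + 83274 + 447424 + 8071 = 608368 J = 608 kJ

q = 608 kJ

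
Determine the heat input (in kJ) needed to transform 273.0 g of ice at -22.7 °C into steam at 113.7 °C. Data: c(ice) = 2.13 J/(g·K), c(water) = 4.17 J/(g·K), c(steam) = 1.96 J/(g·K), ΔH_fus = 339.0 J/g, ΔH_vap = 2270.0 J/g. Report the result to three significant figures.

q = 847 kJ

q1 (heat ice -22.7→0.0 °C): 273.0 × 2.13 × 22.7 = 13200 J
q2 (melt at 0 °C): 273.0 × 339.0 = 92547 J
q3 (heat water 0.0→100.0 °C): 273.0 × 4.17 × 100.0 = 113841 J
q4 (vaporize at 100 °C): 273.0 × 2270.0 = 619710 J
q5 (heat steam 100.0→113.7 °C): 273.0 × 1.96 × 13.7 = 7331 J
Total: 13200 + 92547 + 113841 + 619710 + 7331 = 846629 J = 847 kJ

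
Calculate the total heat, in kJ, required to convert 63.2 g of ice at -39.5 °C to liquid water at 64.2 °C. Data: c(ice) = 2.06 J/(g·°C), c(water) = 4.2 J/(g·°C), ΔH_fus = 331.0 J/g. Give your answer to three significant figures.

q = 43.1 kJ

q1 (heat ice -39.5→0.0 °C): 63.2 × 2.06 × 39.5 = 5143 J
q2 (melt at 0 °C): 63.2 × 331.0 = 20919 J
q3 (heat water 0.0→64.2 °C): 63.2 × 4.2 × 64.2 = 17041 J
Total: 5143 + 20919 + 17041 = 43103 J = 43.1 kJ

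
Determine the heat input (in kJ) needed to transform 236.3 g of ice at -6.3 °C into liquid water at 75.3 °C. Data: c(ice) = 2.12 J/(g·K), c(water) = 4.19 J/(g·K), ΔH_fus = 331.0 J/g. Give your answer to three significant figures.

q = 156 kJ

q1 (heat ice -6.3→0.0 °C): 236.3 × 2.12 × 6.3 = 3156 J
q2 (melt at 0 °C): 236.3 × 331.0 = 78215 J
q3 (heat water 0.0→75.3 °C): 236.3 × 4.19 × 75.3 = 74554 J
Total: 3156 + 78215 + 74554 = 155925 J = 156 kJ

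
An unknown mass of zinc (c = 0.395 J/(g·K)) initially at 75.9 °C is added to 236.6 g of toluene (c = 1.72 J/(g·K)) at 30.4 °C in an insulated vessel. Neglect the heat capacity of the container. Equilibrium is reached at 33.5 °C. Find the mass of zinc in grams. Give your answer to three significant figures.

m = 75.3 g

q_gained = (236.6 × 1.72) × (33.5 − 30.4) = 1261.6 J
q_lost = m × 0.395 × (75.9 − 33.5) = 16.748 m
m = 1261.6 / 16.748 = 75.3 g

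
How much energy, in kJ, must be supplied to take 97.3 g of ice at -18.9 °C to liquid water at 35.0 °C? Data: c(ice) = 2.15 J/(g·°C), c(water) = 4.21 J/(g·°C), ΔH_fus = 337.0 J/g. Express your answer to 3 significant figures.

q = 51.1 kJ

q1 (heat ice -18.9→0.0 °C): 97.3 × 2.15 × 18.9 = 3954 J
q2 (melt at 0 °C): 97.3 × 337.0 = 32790 J
q3 (heat water 0.0→35.0 °C): 97.3 × 4.21 × 35.0 = 14337 J
Total: 3954 + 32790 + 14337 = 51081 J = 51.1 kJ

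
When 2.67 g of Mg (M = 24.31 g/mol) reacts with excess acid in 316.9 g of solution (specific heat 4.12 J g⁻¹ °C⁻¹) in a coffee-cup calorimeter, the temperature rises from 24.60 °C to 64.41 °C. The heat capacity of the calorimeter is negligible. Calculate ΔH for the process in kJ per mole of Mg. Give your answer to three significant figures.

ΔH = -473 kJ/mol

|ΔT| = |64.41 − 24.60| = 39.81 °C
|q_surr| = (316.9 × 4.12) × 39.81 = 1305.628 × 39.81 = 51980 J
n(Mg) = 2.67 / 24.31 = 0.1098 mol
Temperature rose, so q_rxn = −|q_surr| = -51.98 kJ
ΔH = q_rxn / n = -473.4 kJ/mol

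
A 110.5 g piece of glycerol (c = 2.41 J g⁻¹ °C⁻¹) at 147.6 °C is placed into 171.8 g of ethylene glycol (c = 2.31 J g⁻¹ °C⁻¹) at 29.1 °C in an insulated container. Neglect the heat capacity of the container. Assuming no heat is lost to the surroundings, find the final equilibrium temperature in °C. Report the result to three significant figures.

Heat lost by glycerol = heat gained by ethylene glycol.
(110.5)(2.41)(147.6 − T) = (171.8)(2.31)(T − 29.1)
266.305 (147.6 − T) = 396.858 (T − 29.1)
39307 − 266.305 T = 396.858 T − 11549
50856 = 663.163 T
T = 76.69 °C

T_f = 76.7 °C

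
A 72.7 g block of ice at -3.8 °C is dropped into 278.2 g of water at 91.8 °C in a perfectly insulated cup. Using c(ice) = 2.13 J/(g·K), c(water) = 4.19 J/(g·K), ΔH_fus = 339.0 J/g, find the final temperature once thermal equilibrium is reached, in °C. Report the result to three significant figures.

T_f = 55.6 °C

Heat to bring ice to 0 °C and melt it: q₁ = 72.7×2.13×3.8 + 72.7×339.0 = 25234 J
Heat the water can supply cooling to 0 °C: 278.2×4.19×91.8 = 107007 J > q₁, so all ice melts.
Energy balance: 278.2×4.19×(91.8 − T) = 25234 + 72.7×4.19×(T − 0)
1165.658(91.8 − T) = 25234 + 304.613 T
107007 − 25234 = 1470.271 T
T = 81773 / 1470.271 = 55.62 °C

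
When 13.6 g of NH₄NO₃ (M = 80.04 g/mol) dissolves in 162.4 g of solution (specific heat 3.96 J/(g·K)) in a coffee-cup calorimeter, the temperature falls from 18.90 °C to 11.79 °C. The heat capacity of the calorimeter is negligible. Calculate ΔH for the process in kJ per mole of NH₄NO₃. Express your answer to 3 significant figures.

|ΔT| = |11.79 − 18.90| = 7.11 °C
|q_surr| = (162.4 × 3.96) × 7.11 = 643.104 × 7.11 = 4572 J
n(NH₄NO₃) = 13.6 / 80.04 = 0.1699 mol
Temperature fell, so q_rxn = +|q_surr| = 4.572 kJ
ΔH = q_rxn / n = 26.91 kJ/mol

ΔH = 26.9 kJ/mol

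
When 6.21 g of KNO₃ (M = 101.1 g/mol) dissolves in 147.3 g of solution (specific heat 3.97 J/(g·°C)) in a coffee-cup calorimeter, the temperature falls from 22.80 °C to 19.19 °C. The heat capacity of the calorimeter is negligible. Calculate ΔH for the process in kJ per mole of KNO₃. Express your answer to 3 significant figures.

|ΔT| = |19.19 − 22.80| = 3.61 °C
|q_surr| = (147.3 × 3.97) × 3.61 = 584.781 × 3.61 = 2111 J
n(KNO₃) = 6.21 / 101.1 = 0.06142 mol
Temperature fell, so q_rxn = +|q_surr| = 2.111 kJ
ΔH = q_rxn / n = 34.37 kJ/mol

ΔH = 34.4 kJ/mol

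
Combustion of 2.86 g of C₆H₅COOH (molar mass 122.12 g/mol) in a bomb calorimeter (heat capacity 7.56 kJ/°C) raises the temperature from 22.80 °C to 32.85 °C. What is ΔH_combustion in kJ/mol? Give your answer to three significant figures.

ΔT = 32.85 − 22.80 = 10.05 °C
q_cal = C_cal × ΔT = 7.56 × 10.05 = 75.978 kJ
n = 2.86 / 122.12 = 0.02342 mol
q_rxn = −q_cal = -75.978 kJ
ΔH = -75.978 / 0.02342 = -3244 kJ/mol

ΔH = -3240 kJ/mol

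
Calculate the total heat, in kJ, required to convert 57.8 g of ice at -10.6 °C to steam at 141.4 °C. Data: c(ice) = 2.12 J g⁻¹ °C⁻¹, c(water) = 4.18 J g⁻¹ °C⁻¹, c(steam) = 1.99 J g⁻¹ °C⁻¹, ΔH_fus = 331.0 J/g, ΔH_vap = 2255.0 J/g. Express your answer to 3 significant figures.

q1 (heat ice -10.6→0.0 °C): 57.8 × 2.12 × 10.6 = 1299 J
q2 (melt at 0 °C): 57.8 × 331.0 = 19132 J
q3 (heat water 0.0→100.0 °C): 57.8 × 4.18 × 100.0 = 24160 J
q4 (vaporize at 100 °C): 57.8 × 2255.0 = 130339 J
q5 (heat steam 100.0→141.4 °C): 57.8 × 1.99 × 41.4 = 4762 J
Total: 1299 + 19132 + 24160 + 130339 + 4762 = 179692 J = 180 kJ

q = 180 kJ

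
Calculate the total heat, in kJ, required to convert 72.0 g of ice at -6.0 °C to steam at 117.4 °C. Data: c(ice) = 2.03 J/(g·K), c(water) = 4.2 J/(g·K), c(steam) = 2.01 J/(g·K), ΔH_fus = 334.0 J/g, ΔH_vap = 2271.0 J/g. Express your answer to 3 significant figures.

q = 221 kJ

q1 (heat ice -6.0→0.0 °C): 72.0 × 2.03 × 6.0 = 877 J
q2 (melt at 0 °C): 72.0 × 334.0 = 24048 J
q3 (heat water 0.0→100.0 °C): 72.0 × 4.2 × 100.0 = 30240 J
q4 (vaporize at 100 °C): 72.0 × 2271.0 = 163512 J
q5 (heat steam 100.0→117.4 °C): 72.0 × 2.01 × 17.4 = 2518 J
Total: 877 + 24048 + 30240 + 163512 + 2518 = 221195 J = 221 kJ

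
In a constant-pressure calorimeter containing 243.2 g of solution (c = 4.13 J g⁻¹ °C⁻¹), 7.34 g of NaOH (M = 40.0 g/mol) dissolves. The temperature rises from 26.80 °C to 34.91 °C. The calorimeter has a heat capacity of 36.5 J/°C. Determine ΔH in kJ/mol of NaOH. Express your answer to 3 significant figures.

ΔH = -46.0 kJ/mol

|ΔT| = |34.91 − 26.80| = 8.11 °C
|q_surr| = (243.2 × 4.13 + 36.5) × 8.11 = 1040.916 × 8.11 = 8442 J
n(NaOH) = 7.34 / 40.0 = 0.1835 mol
Temperature rose, so q_rxn = −|q_surr| = -8.442 kJ
ΔH = q_rxn / n = -46.01 kJ/mol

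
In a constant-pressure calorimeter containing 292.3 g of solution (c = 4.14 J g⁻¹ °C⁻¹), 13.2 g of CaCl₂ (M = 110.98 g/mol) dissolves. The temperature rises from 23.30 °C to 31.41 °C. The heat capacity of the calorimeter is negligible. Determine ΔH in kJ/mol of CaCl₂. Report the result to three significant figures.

ΔH = -82.5 kJ/mol

|ΔT| = |31.41 − 23.30| = 8.11 °C
|q_surr| = (292.3 × 4.14) × 8.11 = 1210.122 × 8.11 = 9814 J
n(CaCl₂) = 13.2 / 110.98 = 0.1189 mol
Temperature rose, so q_rxn = −|q_surr| = -9.814 kJ
ΔH = q_rxn / n = -82.54 kJ/mol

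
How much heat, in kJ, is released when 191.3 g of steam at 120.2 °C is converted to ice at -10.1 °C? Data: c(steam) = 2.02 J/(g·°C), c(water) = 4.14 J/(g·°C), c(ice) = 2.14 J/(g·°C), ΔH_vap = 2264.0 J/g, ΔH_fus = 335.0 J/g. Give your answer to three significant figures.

q = 588 kJ

q1 (cool steam 120.2→100 °C): 191.3 × 2.02 × 20.2 = 7806 J
q2 (condense at 100 °C): 191.3 × 2264.0 = 433103 J
q3 (cool water 100→0 °C): 191.3 × 4.14 × 100.0 = 79198 J
q4 (freeze at 0 °C): 191.3 × 335.0 = 64086 J
q5 (cool ice 0→-10.1 °C): 191.3 × 2.14 × 10.1 = 4135 J
Total: 7806 + 433103 + 79198 + 64086 + 4135 = 588328 J = 588 kJ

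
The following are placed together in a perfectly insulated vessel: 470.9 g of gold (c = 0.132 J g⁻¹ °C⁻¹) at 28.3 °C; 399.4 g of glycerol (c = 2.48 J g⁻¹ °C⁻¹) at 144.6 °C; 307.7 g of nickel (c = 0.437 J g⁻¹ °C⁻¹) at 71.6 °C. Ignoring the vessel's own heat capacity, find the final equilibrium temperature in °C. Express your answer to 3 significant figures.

T_f = 130 °C

Σ mᵢcᵢ(T − Tᵢ) = 0  ⇒  T = Σ mᵢcᵢTᵢ / Σ mᵢcᵢ
Σ mᵢcᵢ = 470.9×0.132 + 399.4×2.48 + 307.7×0.437 = 1187.1357
Σ mᵢcᵢTᵢ = 62.1588×28.3 + 990.512×144.6 + 134.4649×71.6 = 154610
T = 154610 / 1187.1357 = 130.2 °C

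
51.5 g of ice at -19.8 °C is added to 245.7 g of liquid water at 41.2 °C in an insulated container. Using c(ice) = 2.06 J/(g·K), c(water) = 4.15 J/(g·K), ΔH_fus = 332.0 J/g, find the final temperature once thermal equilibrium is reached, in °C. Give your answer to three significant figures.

Heat to bring ice to 0 °C and melt it: q₁ = 51.5×2.06×19.8 + 51.5×332.0 = 19199 J
Heat the water can supply cooling to 0 °C: 245.7×4.15×41.2 = 42009.8 J > q₁, so all ice melts.
Energy balance: 245.7×4.15×(41.2 − T) = 19199 + 51.5×4.15×(T − 0)
1019.655(41.2 − T) = 19199 + 213.725 T
42009.8 − 19199 = 1233.380 T
T = 22810.8 / 1233.380 = 18.49 °C

T_f = 18.5 °C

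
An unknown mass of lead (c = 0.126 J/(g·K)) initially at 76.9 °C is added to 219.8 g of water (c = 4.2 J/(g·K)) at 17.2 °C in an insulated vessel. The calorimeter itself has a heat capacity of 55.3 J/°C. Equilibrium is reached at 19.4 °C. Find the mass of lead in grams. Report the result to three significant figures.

m = 297 g

q_gained = (219.8 × 4.2 + 55.3) × (19.4 − 17.2) = 2153 J
q_lost = m × 0.126 × (76.9 − 19.4) = 7.245 m
m = 2153 / 7.245 = 297 g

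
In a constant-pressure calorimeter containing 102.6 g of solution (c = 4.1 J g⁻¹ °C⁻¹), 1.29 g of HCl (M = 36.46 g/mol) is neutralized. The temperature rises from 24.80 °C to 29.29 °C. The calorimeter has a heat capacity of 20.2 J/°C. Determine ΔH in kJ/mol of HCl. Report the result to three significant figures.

ΔH = -55.9 kJ/mol

|ΔT| = |29.29 − 24.80| = 4.49 °C
|q_surr| = (102.6 × 4.1 + 20.2) × 4.49 = 440.86 × 4.49 = 1979 J
n(HCl) = 1.29 / 36.46 = 0.03538 mol
Temperature rose, so q_rxn = −|q_surr| = -1.979 kJ
ΔH = q_rxn / n = -55.94 kJ/mol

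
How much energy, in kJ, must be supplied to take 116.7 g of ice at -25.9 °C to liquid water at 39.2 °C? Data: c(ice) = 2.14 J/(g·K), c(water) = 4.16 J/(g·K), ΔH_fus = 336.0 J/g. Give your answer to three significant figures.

q1 (heat ice -25.9→0.0 °C): 116.7 × 2.14 × 25.9 = 6468 J
q2 (melt at 0 °C): 116.7 × 336.0 = 39211 J
q3 (heat water 0.0→39.2 °C): 116.7 × 4.16 × 39.2 = 19031 J
Total: 6468 + 39211 + 19031 = 64710 J = 64.7 kJ

q = 64.7 kJ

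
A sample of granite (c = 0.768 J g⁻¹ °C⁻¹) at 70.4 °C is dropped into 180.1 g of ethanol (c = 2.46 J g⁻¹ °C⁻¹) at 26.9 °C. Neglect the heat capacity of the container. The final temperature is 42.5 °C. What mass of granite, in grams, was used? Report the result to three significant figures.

q_gained = (180.1 × 2.46) × (42.5 − 26.9) = 6912 J
q_lost = m × 0.768 × (70.4 − 42.5) = 21.4272 m
m = 6912 / 21.4272 = 323 g

m = 323 g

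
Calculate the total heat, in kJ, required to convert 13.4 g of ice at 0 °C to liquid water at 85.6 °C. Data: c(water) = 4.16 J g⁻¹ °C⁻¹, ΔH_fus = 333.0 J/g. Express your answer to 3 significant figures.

q1 (melt at 0 °C): 13.4 × 333.0 = 4462 J
q2 (heat water 0.0→85.6 °C): 13.4 × 4.16 × 85.6 = 4772 J
Total: 4462 + 4772 = 9234 J = 9.23 kJ

q = 9.23 kJ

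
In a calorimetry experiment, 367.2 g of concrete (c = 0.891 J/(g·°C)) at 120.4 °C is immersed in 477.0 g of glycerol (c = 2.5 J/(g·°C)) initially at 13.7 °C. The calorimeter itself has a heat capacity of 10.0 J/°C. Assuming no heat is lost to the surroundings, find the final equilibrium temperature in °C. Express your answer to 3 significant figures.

T_f = 36.5 °C

Heat lost by concrete = heat gained by glycerol + calorimeter.
(367.2)(0.891)(120.4 − T) = [(477.0)(2.5) + 10.0](T − 13.7)
327.1752 (120.4 − T) = 1202.5 (T − 13.7)
39392 − 327.1752 T = 1202.5 T − 16474
55866 = 1529.6752 T
T = 36.52 °C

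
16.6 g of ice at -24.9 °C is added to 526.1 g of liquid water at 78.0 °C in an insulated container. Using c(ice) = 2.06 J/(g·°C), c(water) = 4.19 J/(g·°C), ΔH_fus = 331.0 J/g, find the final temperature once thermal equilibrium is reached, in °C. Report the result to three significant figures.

Heat to bring ice to 0 °C and melt it: q₁ = 16.6×2.06×24.9 + 16.6×331.0 = 6346.1 J
Heat the water can supply cooling to 0 °C: 526.1×4.19×78.0 = 171940 J > q₁, so all ice melts.
Energy balance: 526.1×4.19×(78.0 − T) = 6346.1 + 16.6×4.19×(T − 0)
2204.359(78.0 − T) = 6346.1 + 69.554 T
171940 − 6346.1 = 2273.913 T
T = 165593.9 / 2273.913 = 72.82 °C

T_f = 72.8 °C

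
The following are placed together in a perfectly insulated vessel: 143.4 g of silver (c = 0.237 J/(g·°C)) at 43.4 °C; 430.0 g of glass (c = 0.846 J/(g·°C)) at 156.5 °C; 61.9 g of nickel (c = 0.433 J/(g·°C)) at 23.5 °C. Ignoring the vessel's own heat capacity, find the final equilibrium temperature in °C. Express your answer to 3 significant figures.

T_f = 139 °C

Σ mᵢcᵢ(T − Tᵢ) = 0  ⇒  T = Σ mᵢcᵢTᵢ / Σ mᵢcᵢ
Σ mᵢcᵢ = 143.4×0.237 + 430.0×0.846 + 61.9×0.433 = 424.5685
Σ mᵢcᵢTᵢ = 33.9858×43.4 + 363.78×156.5 + 26.8027×23.5 = 59036
T = 59036 / 424.5685 = 139.0 °C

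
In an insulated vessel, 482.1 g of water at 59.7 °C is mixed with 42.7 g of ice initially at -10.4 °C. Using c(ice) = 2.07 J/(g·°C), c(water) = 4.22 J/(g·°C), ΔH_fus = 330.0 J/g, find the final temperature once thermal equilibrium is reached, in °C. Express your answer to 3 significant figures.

Heat to bring ice to 0 °C and melt it: q₁ = 42.7×2.07×10.4 + 42.7×330.0 = 15010 J
Heat the water can supply cooling to 0 °C: 482.1×4.22×59.7 = 121457 J > q₁, so all ice melts.
Energy balance: 482.1×4.22×(59.7 − T) = 15010 + 42.7×4.22×(T − 0)
2034.462(59.7 − T) = 15010 + 180.194 T
121457 − 15010 = 2214.656 T
T = 106447 / 2214.656 = 48.06 °C

T_f = 48.1 °C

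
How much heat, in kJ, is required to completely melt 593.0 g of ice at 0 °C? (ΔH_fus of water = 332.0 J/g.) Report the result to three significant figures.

q = 197 kJ

q = m × ΔH_fus = 593.0 × 332.0 = 196900 J = 197 kJ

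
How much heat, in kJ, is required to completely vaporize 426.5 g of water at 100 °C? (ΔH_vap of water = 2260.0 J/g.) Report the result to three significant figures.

q = 964 kJ

q = m × ΔH_vap = 426.5 × 2260.0 = 963900 J = 964 kJ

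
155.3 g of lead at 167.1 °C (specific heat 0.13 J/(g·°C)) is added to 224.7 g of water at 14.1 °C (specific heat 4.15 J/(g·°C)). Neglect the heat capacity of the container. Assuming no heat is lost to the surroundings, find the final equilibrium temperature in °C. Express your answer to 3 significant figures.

Heat lost by lead = heat gained by water.
(155.3)(0.13)(167.1 − T) = (224.7)(4.15)(T − 14.1)
20.189 (167.1 − T) = 932.505 (T − 14.1)
3373.6 − 20.189 T = 932.505 T − 13148
16521.6 = 952.694 T
T = 17.34 °C

T_f = 17.3 °C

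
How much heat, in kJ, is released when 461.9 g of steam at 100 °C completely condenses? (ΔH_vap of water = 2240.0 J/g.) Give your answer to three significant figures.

q = 1030 kJ

q = m × ΔH_vap = 461.9 × 2240.0 = 1034700 J = 1030 kJ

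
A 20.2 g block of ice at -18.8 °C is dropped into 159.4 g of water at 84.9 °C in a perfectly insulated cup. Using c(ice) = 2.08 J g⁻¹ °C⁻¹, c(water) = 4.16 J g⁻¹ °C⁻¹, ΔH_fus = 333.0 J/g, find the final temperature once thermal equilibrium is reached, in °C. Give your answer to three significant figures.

T_f = 65.3 °C

Heat to bring ice to 0 °C and melt it: q₁ = 20.2×2.08×18.8 + 20.2×333.0 = 7516.5 J
Heat the water can supply cooling to 0 °C: 159.4×4.16×84.9 = 56297.5 J > q₁, so all ice melts.
Energy balance: 159.4×4.16×(84.9 − T) = 7516.5 + 20.2×4.16×(T − 0)
663.104(84.9 − T) = 7516.5 + 84.032 T
56297.5 − 7516.5 = 747.136 T
T = 48781.0 / 747.136 = 65.29 °C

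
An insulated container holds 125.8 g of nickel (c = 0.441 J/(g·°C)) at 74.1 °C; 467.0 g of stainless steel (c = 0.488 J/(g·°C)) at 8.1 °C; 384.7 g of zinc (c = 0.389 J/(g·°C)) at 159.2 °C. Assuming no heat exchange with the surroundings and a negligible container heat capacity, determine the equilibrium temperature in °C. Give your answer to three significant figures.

Σ mᵢcᵢ(T − Tᵢ) = 0  ⇒  T = Σ mᵢcᵢTᵢ / Σ mᵢcᵢ
Σ mᵢcᵢ = 125.8×0.441 + 467.0×0.488 + 384.7×0.389 = 433.0221
Σ mᵢcᵢTᵢ = 55.4778×74.1 + 227.896×8.1 + 149.6483×159.2 = 29781
T = 29781 / 433.0221 = 68.77 °C

T_f = 68.8 °C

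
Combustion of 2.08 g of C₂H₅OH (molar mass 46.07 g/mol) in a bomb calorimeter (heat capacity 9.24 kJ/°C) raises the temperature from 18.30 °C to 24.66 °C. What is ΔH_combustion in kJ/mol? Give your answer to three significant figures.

ΔT = 24.66 − 18.30 = 6.36 °C
q_cal = C_cal × ΔT = 9.24 × 6.36 = 58.7664 kJ
n = 2.08 / 46.07 = 0.04515 mol
q_rxn = −q_cal = -58.7664 kJ
ΔH = -58.7664 / 0.04515 = -1302 kJ/mol

ΔH = -1300 kJ/mol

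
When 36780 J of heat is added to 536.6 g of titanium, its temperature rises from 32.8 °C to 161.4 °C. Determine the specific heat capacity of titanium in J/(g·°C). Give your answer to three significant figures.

c = 0.533 J/(g·°C)

c = q / (m ΔT) = 36780 / (536.6 × 128.6)
c = 36780 / 69006.76 = 0.533 J/(g·°C)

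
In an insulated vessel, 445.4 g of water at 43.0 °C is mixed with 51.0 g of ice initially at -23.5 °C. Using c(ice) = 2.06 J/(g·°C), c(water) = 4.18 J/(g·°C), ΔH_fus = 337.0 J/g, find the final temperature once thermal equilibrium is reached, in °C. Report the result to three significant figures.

Heat to bring ice to 0 °C and melt it: q₁ = 51.0×2.06×23.5 + 51.0×337.0 = 19656 J
Heat the water can supply cooling to 0 °C: 445.4×4.18×43.0 = 80056.2 J > q₁, so all ice melts.
Energy balance: 445.4×4.18×(43.0 − T) = 19656 + 51.0×4.18×(T − 0)
1861.772(43.0 − T) = 19656 + 213.18 T
80056.2 − 19656 = 2074.952 T
T = 60400.2 / 2074.952 = 29.11 °C

T_f = 29.1 °C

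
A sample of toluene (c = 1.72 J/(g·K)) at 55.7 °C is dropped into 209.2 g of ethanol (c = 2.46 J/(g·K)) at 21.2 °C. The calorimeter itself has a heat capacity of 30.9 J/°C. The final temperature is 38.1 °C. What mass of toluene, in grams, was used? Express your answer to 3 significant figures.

q_gained = (209.2 × 2.46 + 30.9) × (38.1 − 21.2) = 9219 J
q_lost = m × 1.72 × (55.7 − 38.1) = 30.272 m
m = 9219 / 30.272 = 305 g

m = 305 g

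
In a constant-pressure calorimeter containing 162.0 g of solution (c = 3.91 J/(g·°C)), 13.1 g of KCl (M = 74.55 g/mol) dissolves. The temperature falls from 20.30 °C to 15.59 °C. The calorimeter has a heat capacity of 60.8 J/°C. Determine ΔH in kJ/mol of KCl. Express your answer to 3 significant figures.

ΔH = 18.6 kJ/mol

|ΔT| = |15.59 − 20.30| = 4.71 °C
|q_surr| = (162.0 × 3.91 + 60.8) × 4.71 = 694.22 × 4.71 = 3270 J
n(KCl) = 13.1 / 74.55 = 0.1757 mol
Temperature fell, so q_rxn = +|q_surr| = 3.270 kJ
ΔH = q_rxn / n = 18.61 kJ/mol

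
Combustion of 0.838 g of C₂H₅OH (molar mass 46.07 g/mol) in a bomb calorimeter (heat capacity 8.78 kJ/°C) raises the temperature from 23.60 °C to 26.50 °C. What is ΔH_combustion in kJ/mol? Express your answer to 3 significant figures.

ΔT = 26.50 − 23.60 = 2.90 °C
q_cal = C_cal × ΔT = 8.78 × 2.90 = 25.462 kJ
n = 0.838 / 46.07 = 0.01819 mol
q_rxn = −q_cal = -25.462 kJ
ΔH = -25.462 / 0.01819 = -1400 kJ/mol

ΔH = -1400 kJ/mol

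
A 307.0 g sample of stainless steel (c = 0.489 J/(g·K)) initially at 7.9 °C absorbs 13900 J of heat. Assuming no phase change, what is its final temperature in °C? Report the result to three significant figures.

T_f = 100 °C

ΔT = q / (m c) = 13900 / (307.0 × 0.489) = 92.59 °C
T_f = 7.9 + 92.59 = 100.49 °C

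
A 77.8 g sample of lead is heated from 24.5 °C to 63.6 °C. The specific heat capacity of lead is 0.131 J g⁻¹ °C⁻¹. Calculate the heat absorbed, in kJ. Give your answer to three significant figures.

q = 0.398 kJ

q = m c ΔT = 77.8 × 0.131 × (63.6 − 24.5)
q = 77.8 × 0.131 × 39.1 = 398.499 J = 0.398 kJ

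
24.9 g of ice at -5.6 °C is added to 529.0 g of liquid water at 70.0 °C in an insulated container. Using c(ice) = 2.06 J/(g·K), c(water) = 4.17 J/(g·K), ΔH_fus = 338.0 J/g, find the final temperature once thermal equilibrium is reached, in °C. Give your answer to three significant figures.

Heat to bring ice to 0 °C and melt it: q₁ = 24.9×2.06×5.6 + 24.9×338.0 = 8703.4 J
Heat the water can supply cooling to 0 °C: 529.0×4.17×70.0 = 154415 J > q₁, so all ice melts.
Energy balance: 529.0×4.17×(70.0 − T) = 8703.4 + 24.9×4.17×(T − 0)
2205.93(70.0 − T) = 8703.4 + 103.833 T
154415 − 8703.4 = 2309.763 T
T = 145711.6 / 2309.763 = 63.09 °C

T_f = 63.1 °C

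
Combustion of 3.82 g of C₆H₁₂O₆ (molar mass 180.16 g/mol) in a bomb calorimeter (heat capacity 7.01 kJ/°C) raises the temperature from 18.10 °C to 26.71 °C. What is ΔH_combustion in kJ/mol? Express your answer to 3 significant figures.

ΔT = 26.71 − 18.10 = 8.61 °C
q_cal = C_cal × ΔT = 7.01 × 8.61 = 60.3561 kJ
n = 3.82 / 180.16 = 0.02120 mol
q_rxn = −q_cal = -60.3561 kJ
ΔH = -60.3561 / 0.02120 = -2847 kJ/mol

ΔH = -2850 kJ/mol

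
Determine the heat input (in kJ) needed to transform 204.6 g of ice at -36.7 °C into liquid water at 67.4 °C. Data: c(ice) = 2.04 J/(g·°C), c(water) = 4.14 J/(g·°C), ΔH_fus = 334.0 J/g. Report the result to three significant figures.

q1 (heat ice -36.7→0.0 °C): 204.6 × 2.04 × 36.7 = 15318 J
q2 (melt at 0 °C): 204.6 × 334.0 = 68336 J
q3 (heat water 0.0→67.4 °C): 204.6 × 4.14 × 67.4 = 57091 J
Total: 15318 + 68336 + 57091 = 140745 J = 141 kJ

q = 141 kJ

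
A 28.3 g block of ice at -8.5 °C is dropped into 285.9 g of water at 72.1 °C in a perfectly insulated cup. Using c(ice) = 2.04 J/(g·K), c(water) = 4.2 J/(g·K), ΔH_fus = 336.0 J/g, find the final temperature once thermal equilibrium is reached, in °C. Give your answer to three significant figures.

T_f = 58.0 °C

Heat to bring ice to 0 °C and melt it: q₁ = 28.3×2.04×8.5 + 28.3×336.0 = 9999.5 J
Heat the water can supply cooling to 0 °C: 285.9×4.2×72.1 = 86576.2 J > q₁, so all ice melts.
Energy balance: 285.9×4.2×(72.1 − T) = 9999.5 + 28.3×4.2×(T − 0)
1200.78(72.1 − T) = 9999.5 + 118.86 T
86576.2 − 9999.5 = 1319.64 T
T = 76576.7 / 1319.64 = 58.03 °C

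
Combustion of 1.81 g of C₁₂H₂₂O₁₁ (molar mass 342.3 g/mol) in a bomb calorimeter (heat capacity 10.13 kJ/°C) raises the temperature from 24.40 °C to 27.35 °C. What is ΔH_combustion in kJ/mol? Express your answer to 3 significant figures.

ΔH = -5650 kJ/mol

ΔT = 27.35 − 24.40 = 2.95 °C
q_cal = C_cal × ΔT = 10.13 × 2.95 = 29.8835 kJ
n = 1.81 / 342.3 = 0.005288 mol
q_rxn = −q_cal = -29.8835 kJ
ΔH = -29.8835 / 0.005288 = -5651 kJ/mol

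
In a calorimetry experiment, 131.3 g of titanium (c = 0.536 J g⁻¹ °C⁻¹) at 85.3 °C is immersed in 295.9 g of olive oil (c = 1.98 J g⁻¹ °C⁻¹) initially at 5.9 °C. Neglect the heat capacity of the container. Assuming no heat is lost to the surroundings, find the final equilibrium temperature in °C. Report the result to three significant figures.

T_f = 14.4 °C

Heat lost by titanium = heat gained by olive oil.
(131.3)(0.536)(85.3 − T) = (295.9)(1.98)(T − 5.9)
70.3768 (85.3 − T) = 585.882 (T − 5.9)
6003.1 − 70.3768 T = 585.882 T − 3456.7
9459.8 = 656.2588 T
T = 14.41 °C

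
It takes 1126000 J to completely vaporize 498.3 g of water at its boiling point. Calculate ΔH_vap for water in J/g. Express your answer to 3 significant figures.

ΔH_vap = 2260 J/g

ΔH_vap = q / m = 1126000 / 498.3 = 2260 J/g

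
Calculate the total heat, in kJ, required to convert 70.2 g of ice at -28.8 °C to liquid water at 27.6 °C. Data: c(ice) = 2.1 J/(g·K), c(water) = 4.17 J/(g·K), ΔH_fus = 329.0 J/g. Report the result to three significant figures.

q = 35.4 kJ

q1 (heat ice -28.8→0.0 °C): 70.2 × 2.1 × 28.8 = 4246 J
q2 (melt at 0 °C): 70.2 × 329.0 = 23096 J
q3 (heat water 0.0→27.6 °C): 70.2 × 4.17 × 27.6 = 8079 J
Total: 4246 + 23096 + 8079 = 35421 J = 35.4 kJ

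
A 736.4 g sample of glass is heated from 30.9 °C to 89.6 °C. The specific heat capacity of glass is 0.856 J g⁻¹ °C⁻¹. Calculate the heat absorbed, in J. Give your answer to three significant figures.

q = m c ΔT = 736.4 × 0.856 × (89.6 − 30.9)
q = 736.4 × 0.856 × 58.7 = 37000 J

q = 37000 J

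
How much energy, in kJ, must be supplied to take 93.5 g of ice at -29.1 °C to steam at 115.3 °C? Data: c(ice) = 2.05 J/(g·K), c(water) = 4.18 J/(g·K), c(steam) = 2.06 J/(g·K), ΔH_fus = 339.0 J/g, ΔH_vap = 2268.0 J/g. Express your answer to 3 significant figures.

q1 (heat ice -29.1→0.0 °C): 93.5 × 2.05 × 29.1 = 5578 J
q2 (melt at 0 °C): 93.5 × 339.0 = 31697 J
q3 (heat water 0.0→100.0 °C): 93.5 × 4.18 × 100.0 = 39083 J
q4 (vaporize at 100 °C): 93.5 × 2268.0 = 212058 J
q5 (heat steam 100.0→115.3 °C): 93.5 × 2.06 × 15.3 = 2947 J
Total: 5578 + 31697 + 39083 + 212058 + 2947 = 291363 J = 291 kJ

q = 291 kJ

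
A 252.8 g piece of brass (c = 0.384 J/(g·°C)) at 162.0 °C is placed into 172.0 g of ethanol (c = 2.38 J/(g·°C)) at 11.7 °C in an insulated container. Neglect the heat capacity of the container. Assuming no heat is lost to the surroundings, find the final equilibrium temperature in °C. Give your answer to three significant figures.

Heat lost by brass = heat gained by ethanol.
(252.8)(0.384)(162.0 − T) = (172.0)(2.38)(T − 11.7)
97.0752 (162.0 − T) = 409.36 (T − 11.7)
15726 − 97.0752 T = 409.36 T − 4789.5
20515.5 = 506.4352 T
T = 40.51 °C

T_f = 40.5 °C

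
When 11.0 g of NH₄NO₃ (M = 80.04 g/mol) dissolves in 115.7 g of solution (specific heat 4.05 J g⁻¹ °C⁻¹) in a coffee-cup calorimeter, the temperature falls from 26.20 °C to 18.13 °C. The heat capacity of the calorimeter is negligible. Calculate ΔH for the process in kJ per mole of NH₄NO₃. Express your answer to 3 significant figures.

ΔH = 27.5 kJ/mol

|ΔT| = |18.13 − 26.20| = 8.07 °C
|q_surr| = (115.7 × 4.05) × 8.07 = 468.585 × 8.07 = 3781 J
n(NH₄NO₃) = 11.0 / 80.04 = 0.1374 mol
Temperature fell, so q_rxn = +|q_surr| = 3.781 kJ
ΔH = q_rxn / n = 27.52 kJ/mol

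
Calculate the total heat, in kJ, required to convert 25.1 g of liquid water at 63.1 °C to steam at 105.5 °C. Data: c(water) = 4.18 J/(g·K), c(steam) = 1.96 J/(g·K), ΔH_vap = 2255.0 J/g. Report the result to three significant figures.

q = 60.7 kJ

q1 (heat water 63.1→100.0 °C): 25.1 × 4.18 × 36.9 = 3871 J
q2 (vaporize at 100 °C): 25.1 × 2255.0 = 56601 J
q3 (heat steam 100.0→105.5 °C): 25.1 × 1.96 × 5.5 = 271 J
Total: 3871 + 56601 + 271 = 60743 J = 60.7 kJ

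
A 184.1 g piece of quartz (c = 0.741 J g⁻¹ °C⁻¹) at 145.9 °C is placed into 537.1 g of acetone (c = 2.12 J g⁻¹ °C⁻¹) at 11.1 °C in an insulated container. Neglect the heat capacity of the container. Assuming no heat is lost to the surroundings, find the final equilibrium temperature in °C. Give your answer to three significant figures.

Heat lost by quartz = heat gained by acetone.
(184.1)(0.741)(145.9 − T) = (537.1)(2.12)(T − 11.1)
136.4181 (145.9 − T) = 1138.652 (T − 11.1)
19903 − 136.4181 T = 1138.652 T − 12639
32542 = 1275.0701 T
T = 25.52 °C

T_f = 25.5 °C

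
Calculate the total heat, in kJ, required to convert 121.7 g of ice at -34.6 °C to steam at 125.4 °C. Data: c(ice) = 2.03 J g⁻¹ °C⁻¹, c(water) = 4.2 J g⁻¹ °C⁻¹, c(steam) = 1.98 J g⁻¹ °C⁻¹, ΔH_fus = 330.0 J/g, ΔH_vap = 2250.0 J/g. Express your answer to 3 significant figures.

q1 (heat ice -34.6→0.0 °C): 121.7 × 2.03 × 34.6 = 8548 J
q2 (melt at 0 °C): 121.7 × 330.0 = 40161 J
q3 (heat water 0.0→100.0 °C): 121.7 × 4.2 × 100.0 = 51114 J
q4 (vaporize at 100 °C): 121.7 × 2250.0 = 273825 J
q5 (heat steam 100.0→125.4 °C): 121.7 × 1.98 × 25.4 = 6121 J
Total: 8548 + 40161 + 51114 + 273825 + 6121 = 379769 J = 380 kJ

q = 380 kJ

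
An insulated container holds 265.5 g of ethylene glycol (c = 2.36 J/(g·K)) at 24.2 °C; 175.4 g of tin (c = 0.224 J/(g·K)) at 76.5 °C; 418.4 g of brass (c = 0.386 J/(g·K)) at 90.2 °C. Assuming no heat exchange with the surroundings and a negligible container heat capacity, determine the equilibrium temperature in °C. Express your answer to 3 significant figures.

Σ mᵢcᵢ(T − Tᵢ) = 0  ⇒  T = Σ mᵢcᵢTᵢ / Σ mᵢcᵢ
Σ mᵢcᵢ = 265.5×2.36 + 175.4×0.224 + 418.4×0.386 = 827.3720
Σ mᵢcᵢTᵢ = 626.58×24.2 + 39.2896×76.5 + 161.5024×90.2 = 32736
T = 32736 / 827.3720 = 39.57 °C

T_f = 39.6 °C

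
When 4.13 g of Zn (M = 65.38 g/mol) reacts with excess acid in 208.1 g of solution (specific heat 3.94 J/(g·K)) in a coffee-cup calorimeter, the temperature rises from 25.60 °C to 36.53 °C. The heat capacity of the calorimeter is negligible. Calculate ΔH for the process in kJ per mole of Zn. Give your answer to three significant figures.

ΔH = -142 kJ/mol

|ΔT| = |36.53 − 25.60| = 10.93 °C
|q_surr| = (208.1 × 3.94) × 10.93 = 819.914 × 10.93 = 8962 J
n(Zn) = 4.13 / 65.38 = 0.06317 mol
Temperature rose, so q_rxn = −|q_surr| = -8.962 kJ
ΔH = q_rxn / n = -141.9 kJ/mol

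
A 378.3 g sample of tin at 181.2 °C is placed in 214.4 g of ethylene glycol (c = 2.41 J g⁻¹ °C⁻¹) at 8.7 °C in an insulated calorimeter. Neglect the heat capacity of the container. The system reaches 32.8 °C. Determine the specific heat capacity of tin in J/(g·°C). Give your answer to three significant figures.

c = 0.222 J/(g·°C)

q_gained = (214.4 × 2.41) × (32.8 − 8.7) = 12450 J
q_lost = 378.3 × c × (181.2 − 32.8) = 56139.72 c
Set equal: c = 12450 / 56139.72 = 0.222 J/(g·°C)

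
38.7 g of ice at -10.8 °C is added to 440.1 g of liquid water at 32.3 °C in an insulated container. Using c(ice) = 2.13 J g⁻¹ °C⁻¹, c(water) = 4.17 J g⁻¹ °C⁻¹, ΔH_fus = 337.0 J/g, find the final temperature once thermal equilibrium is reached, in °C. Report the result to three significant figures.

Heat to bring ice to 0 °C and melt it: q₁ = 38.7×2.13×10.8 + 38.7×337.0 = 13932 J
Heat the water can supply cooling to 0 °C: 440.1×4.17×32.3 = 59277.5 J > q₁, so all ice melts.
Energy balance: 440.1×4.17×(32.3 − T) = 13932 + 38.7×4.17×(T − 0)
1835.217(32.3 − T) = 13932 + 161.379 T
59277.5 − 13932 = 1996.596 T
T = 45345.5 / 1996.596 = 22.71 °C

T_f = 22.7 °C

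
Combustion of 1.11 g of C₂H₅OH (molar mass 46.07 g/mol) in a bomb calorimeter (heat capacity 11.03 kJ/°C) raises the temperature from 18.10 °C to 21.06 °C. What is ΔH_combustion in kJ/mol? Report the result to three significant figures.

ΔT = 21.06 − 18.10 = 2.96 °C
q_cal = C_cal × ΔT = 11.03 × 2.96 = 32.6488 kJ
n = 1.11 / 46.07 = 0.02409 mol
q_rxn = −q_cal = -32.6488 kJ
ΔH = -32.6488 / 0.02409 = -1355 kJ/mol

ΔH = -1360 kJ/mol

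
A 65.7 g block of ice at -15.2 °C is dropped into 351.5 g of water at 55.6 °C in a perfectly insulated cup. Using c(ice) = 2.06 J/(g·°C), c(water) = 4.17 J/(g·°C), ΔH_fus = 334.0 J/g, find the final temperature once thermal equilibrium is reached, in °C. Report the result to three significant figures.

Heat to bring ice to 0 °C and melt it: q₁ = 65.7×2.06×15.2 + 65.7×334.0 = 24001 J
Heat the water can supply cooling to 0 °C: 351.5×4.17×55.6 = 81496.0 J > q₁, so all ice melts.
Energy balance: 351.5×4.17×(55.6 − T) = 24001 + 65.7×4.17×(T − 0)
1465.755(55.6 − T) = 24001 + 273.969 T
81496.0 − 24001 = 1739.724 T
T = 57495.0 / 1739.724 = 33.048 °C

T_f = 33.0 °C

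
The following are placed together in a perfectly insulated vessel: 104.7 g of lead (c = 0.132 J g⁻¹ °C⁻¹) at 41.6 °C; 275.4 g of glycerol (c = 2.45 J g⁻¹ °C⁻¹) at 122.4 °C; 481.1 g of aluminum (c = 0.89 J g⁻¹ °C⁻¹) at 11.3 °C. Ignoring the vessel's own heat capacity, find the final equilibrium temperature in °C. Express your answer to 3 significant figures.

Σ mᵢcᵢ(T − Tᵢ) = 0  ⇒  T = Σ mᵢcᵢTᵢ / Σ mᵢcᵢ
Σ mᵢcᵢ = 104.7×0.132 + 275.4×2.45 + 481.1×0.89 = 1116.7294
Σ mᵢcᵢTᵢ = 13.8204×41.6 + 674.73×122.4 + 428.179×11.3 = 88000
T = 88000 / 1116.7294 = 78.80 °C

T_f = 78.8 °C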